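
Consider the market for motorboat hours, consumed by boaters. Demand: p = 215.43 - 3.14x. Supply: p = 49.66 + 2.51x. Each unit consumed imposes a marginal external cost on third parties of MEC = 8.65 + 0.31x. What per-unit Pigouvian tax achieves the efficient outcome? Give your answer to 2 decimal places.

Social marginal benefit = demand − MEC = 206.78 - 3.45x.
Set SMB = MC: 206.78 - 3.45x = 49.66 + 2.51x → x* = 26.3624.
The Pigouvian tax equals MEC at x*: 8.65 + 0.31×26.3624 = 16.8223.

tax = 16.82 per unit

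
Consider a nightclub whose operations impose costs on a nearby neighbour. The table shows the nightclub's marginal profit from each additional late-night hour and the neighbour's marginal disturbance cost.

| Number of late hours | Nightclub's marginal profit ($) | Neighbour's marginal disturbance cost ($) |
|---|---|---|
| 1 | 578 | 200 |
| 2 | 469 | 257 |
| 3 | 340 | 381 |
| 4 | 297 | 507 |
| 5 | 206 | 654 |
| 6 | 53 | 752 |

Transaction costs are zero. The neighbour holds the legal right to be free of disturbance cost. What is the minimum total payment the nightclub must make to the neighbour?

Efficient level: marginal profit ≥ marginal disturbance cost through level 2, so k* = 2.
With the neighbour holding the right, the nightclub must at least compensate total damage at k*: 200 + 257 = 457.

$457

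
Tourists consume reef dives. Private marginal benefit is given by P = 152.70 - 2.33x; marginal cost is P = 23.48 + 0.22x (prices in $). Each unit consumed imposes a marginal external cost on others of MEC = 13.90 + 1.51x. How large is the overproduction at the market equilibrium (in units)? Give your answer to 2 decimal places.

Market equilibrium (private): 23.48 + 0.22x = 152.70 - 2.33x → x_m = 50.6745.
Social marginal benefit = demand − MEC = 138.80 - 3.84x.
Set SMB = MC: 138.80 - 3.84x = 23.48 + 0.22x → x* = 28.4039.
Gap = |50.6745 − 28.4039| = 22.2706.

22.27 units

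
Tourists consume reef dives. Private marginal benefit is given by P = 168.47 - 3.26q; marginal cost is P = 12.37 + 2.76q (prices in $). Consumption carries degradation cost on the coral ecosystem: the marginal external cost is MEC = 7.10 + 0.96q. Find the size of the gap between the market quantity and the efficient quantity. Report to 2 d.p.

4.58 units

Market equilibrium (private): 12.37 + 2.76q = 168.47 - 3.26q → q_m = 25.9302.
Social marginal benefit = demand − MEC = 161.37 - 4.22q.
Set SMB = MC: 161.37 - 4.22q = 12.37 + 2.76q → q* = 21.3467.
Gap = |25.9302 − 21.3467| = 4.5835.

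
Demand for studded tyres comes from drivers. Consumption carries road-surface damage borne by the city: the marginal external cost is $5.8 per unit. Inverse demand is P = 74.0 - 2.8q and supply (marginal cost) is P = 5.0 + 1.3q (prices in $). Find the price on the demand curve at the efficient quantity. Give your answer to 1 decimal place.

P = $30.8

Social marginal benefit = demand − MEC = 68.2 - 2.8q.
Set SMB = MC: 68.2 - 2.8q = 5.0 + 1.3q → q* = 15.4146.
Consumer price on the demand curve at q*: 74.0 − 2.8×15.4146 = 30.8391.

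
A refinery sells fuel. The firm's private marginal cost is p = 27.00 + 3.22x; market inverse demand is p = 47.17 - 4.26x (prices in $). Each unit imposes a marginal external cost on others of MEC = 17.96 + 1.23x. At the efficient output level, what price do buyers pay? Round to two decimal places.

Social marginal cost = private MC + MEC = 44.96 + 4.45x.
Set SMC = demand: 44.96 + 4.45x = 47.17 - 4.26x → x* = 0.2537.
Consumer price on the demand curve at x*: 47.17 − 4.26×0.2537 = 46.0892.

P = $46.09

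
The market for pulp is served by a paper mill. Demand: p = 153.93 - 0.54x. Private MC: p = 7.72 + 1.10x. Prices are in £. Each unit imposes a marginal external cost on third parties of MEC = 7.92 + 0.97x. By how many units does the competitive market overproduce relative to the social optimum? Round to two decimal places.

Market equilibrium (private): 7.72 + 1.10x = 153.93 - 0.54x → x_m = 89.1524.
Social marginal cost = private MC + MEC = 15.64 + 2.07x.
Set SMC = demand: 15.64 + 2.07x = 153.93 - 0.54x → x* = 52.9847.
Gap = |89.1524 − 52.9847| = 36.1677.

36.17 units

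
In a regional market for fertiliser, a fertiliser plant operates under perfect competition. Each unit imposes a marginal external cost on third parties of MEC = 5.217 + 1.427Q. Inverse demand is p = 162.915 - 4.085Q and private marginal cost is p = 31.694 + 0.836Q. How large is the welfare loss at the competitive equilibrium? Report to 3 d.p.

DWL = 147.462

Market equilibrium (private): 31.694 + 0.836Q = 162.915 - 4.085Q → Q_m = 26.6655.
Social marginal cost = private MC + MEC = 36.911 + 2.263Q.
Set SMC = demand: 36.911 + 2.263Q = 162.915 - 4.085Q → Q* = 19.8494.
The welfare-loss triangle has base |Q_m − Q*| and height MEC(Q_m) (the vertical gap between SMC and demand is zero at Q* and MEC at Q_m).
DWL = ½ × 6.8161 × 43.2687 = 147.4619.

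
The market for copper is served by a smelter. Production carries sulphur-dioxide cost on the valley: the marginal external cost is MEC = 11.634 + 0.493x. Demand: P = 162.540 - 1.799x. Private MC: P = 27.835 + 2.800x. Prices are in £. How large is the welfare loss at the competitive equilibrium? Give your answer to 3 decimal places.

Market equilibrium (private): 27.835 + 2.800x = 162.540 - 1.799x → x_m = 29.2901.
Social marginal cost = private MC + MEC = 39.469 + 3.293x.
Set SMC = demand: 39.469 + 3.293x = 162.540 - 1.799x → x* = 24.1695.
Between x* and x_m the wedge SMC − demand runs linearly from 0 to MEC(x_m), so the loss is a triangle.
DWL = ½ × 5.1206 × 26.0740 = 66.7573.

DWL = £66.757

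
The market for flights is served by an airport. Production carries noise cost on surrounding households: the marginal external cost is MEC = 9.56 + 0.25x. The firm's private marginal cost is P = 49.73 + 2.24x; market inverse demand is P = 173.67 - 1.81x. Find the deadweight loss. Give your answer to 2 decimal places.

Market equilibrium (private): 49.73 + 2.24x = 173.67 - 1.81x → x_m = 30.6025.
Social marginal cost = private MC + MEC = 59.29 + 2.49x.
Set SMC = demand: 59.29 + 2.49x = 173.67 - 1.81x → x* = 26.6000.
Between x* and x_m the wedge SMC − demand runs linearly from 0 to MEC(x_m), so the loss is a triangle.
DWL = ½ × 4.0025 × 17.2106 = 34.4427.

DWL = 34.44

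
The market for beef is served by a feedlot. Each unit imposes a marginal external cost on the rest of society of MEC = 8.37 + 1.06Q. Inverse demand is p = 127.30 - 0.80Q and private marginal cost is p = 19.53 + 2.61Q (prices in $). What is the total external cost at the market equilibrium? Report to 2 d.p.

$793.90

Market equilibrium (private): 19.53 + 2.61Q = 127.30 - 0.80Q → Q_m = 31.6041.
Total external cost = ∫₀^{Q_m} (8.37 + 1.06Q) dQ = 8.37×31.6041 + ½×1.06×31.6041² = 793.9005.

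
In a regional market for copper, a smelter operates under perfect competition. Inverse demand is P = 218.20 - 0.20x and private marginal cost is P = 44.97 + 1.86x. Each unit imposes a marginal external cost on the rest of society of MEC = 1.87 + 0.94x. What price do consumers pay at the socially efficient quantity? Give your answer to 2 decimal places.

Social marginal cost = private MC + MEC = 46.84 + 2.80x.
Set SMC = demand: 46.84 + 2.80x = 218.20 - 0.20x → x* = 57.1200.
Consumer price on the demand curve at x*: 218.20 − 0.20×57.1200 = 206.7760.

P = 206.78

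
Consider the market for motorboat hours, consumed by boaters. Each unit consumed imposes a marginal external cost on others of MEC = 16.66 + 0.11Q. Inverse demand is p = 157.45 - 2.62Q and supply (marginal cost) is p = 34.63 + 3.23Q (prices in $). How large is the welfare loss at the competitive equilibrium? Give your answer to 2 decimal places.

DWL = $30.19

Market equilibrium (private): 34.63 + 3.23Q = 157.45 - 2.62Q → Q_m = 20.9949.
Social marginal benefit = demand − MEC = 140.79 - 2.73Q.
Set SMB = MC: 140.79 - 2.73Q = 34.63 + 3.23Q → Q* = 17.8121.
Between Q* and Q_m the wedge MC − SMB runs linearly from 0 to MEC(Q_m), so the loss is a triangle.
DWL = ½ × 3.1828 × 18.9694 = 30.1879.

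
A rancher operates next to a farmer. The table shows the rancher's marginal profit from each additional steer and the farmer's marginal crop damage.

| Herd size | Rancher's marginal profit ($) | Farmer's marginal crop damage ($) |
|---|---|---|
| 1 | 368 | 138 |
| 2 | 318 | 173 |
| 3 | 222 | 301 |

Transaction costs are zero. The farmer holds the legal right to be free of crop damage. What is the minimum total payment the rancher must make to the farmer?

Efficient level: marginal profit ≥ marginal crop damage through level 2, so k* = 2.
With the farmer holding the right, the rancher must at least compensate total damage at k*: 138 + 173 = 311.

$311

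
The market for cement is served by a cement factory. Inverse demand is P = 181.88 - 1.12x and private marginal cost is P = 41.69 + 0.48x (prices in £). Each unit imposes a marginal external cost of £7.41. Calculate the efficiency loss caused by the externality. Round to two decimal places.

Market equilibrium (private): 41.69 + 0.48x = 181.88 - 1.12x → x_m = 87.6188.
Social marginal cost = private MC + MEC = 49.10 + 0.48x.
Set SMC = demand: 49.10 + 0.48x = 181.88 - 1.12x → x* = 82.9875.
The loss is the area between SMC and demand from x* to x_m; with linear curves that's a triangle of height MEC(x_m).
DWL = ½ × 4.6313 × 7.4100 = 17.1590.

DWL = £17.16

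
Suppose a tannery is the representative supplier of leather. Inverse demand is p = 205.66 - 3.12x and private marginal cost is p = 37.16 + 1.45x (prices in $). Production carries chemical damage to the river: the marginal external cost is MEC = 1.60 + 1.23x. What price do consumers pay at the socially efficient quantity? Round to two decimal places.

Social marginal cost = private MC + MEC = 38.76 + 2.68x.
Set SMC = demand: 38.76 + 2.68x = 205.66 - 3.12x → x* = 28.7759.
Consumer price on the demand curve at x*: 205.66 − 3.12×28.7759 = 115.8792.

P = $115.88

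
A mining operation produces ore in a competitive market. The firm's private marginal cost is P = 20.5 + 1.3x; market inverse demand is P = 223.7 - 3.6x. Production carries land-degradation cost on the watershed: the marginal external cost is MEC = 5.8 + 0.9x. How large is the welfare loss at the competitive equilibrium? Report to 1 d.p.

DWL = 160.3

Market equilibrium (private): 20.5 + 1.3x = 223.7 - 3.6x → x_m = 41.4694.
Social marginal cost = private MC + MEC = 26.3 + 2.2x.
Set SMC = demand: 26.3 + 2.2x = 223.7 - 3.6x → x* = 34.0345.
The loss is the area between SMC and demand from x* to x_m; with linear curves that's a triangle of height MEC(x_m).
DWL = ½ × 7.4349 × 43.1224 = 160.3054.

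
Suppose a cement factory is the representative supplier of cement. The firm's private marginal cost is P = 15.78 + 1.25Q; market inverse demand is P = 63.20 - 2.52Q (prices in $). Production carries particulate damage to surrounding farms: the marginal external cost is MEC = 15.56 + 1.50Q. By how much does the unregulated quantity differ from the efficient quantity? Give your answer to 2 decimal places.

Market equilibrium (private): 15.78 + 1.25Q = 63.20 - 2.52Q → Q_m = 12.5782.
Social marginal cost = private MC + MEC = 31.34 + 2.75Q.
Set SMC = demand: 31.34 + 2.75Q = 63.20 - 2.52Q → Q* = 6.0455.
Gap = |12.5782 − 6.0455| = 6.5327.

6.53 units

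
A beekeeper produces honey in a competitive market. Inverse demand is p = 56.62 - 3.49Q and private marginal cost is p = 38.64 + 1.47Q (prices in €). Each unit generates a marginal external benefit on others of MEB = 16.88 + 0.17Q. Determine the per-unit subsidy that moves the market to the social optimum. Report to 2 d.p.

subsidy = €18.12 per unit

Social marginal cost = private MC − MEB = 21.76 + 1.30Q.
Set SMC = demand: 21.76 + 1.30Q = 56.62 - 3.49Q → Q* = 7.2777.
The Pigouvian subsidy equals MEB at Q*: 16.88 + 0.17×7.2777 = 18.1172.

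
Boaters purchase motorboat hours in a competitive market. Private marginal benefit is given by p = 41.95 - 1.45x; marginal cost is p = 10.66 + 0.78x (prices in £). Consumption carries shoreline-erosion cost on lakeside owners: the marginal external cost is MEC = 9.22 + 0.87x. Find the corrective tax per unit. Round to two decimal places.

tax = £15.41 per unit

Social marginal benefit = demand − MEC = 32.73 - 2.32x.
Set SMB = MC: 32.73 - 2.32x = 10.66 + 0.78x → x* = 7.1194.
The Pigouvian tax equals MEC at x*: 9.22 + 0.87×7.1194 = 15.4139.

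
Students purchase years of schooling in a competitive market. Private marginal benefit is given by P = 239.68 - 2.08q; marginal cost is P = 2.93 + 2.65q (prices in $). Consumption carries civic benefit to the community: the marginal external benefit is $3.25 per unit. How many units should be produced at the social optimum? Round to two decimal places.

q* = 50.74

Social marginal benefit = demand + MEB = 242.93 - 2.08q.
Set SMB = MC: 242.93 - 2.08q = 2.93 + 2.65q → q* = 50.7400.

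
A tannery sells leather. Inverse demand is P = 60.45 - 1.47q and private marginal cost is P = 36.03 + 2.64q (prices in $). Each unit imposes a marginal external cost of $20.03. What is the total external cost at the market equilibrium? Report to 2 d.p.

$119.01

Market equilibrium (private): 36.03 + 2.64q = 60.45 - 1.47q → q_m = 5.9416.
Total external cost = MEC × q_m = 20.03 × 5.9416 = 119.0102.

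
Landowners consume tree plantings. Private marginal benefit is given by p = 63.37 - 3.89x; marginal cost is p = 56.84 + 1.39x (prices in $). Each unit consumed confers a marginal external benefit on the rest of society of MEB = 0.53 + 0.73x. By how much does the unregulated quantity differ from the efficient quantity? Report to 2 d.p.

0.31 units

Market equilibrium (private): 56.84 + 1.39x = 63.37 - 3.89x → x_m = 1.2367.
Social marginal benefit = demand + MEB = 63.90 - 3.16x.
Set SMB = MC: 63.90 - 3.16x = 56.84 + 1.39x → x* = 1.5516.
Gap = |1.2367 − 1.5516| = 0.3149.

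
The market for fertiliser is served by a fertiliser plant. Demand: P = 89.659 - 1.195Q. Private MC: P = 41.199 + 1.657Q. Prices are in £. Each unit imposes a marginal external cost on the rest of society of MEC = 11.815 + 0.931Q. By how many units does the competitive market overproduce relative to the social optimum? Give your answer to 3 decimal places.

Market equilibrium (private): 41.199 + 1.657Q = 89.659 - 1.195Q → Q_m = 16.9916.
Social marginal cost = private MC + MEC = 53.014 + 2.588Q.
Set SMC = demand: 53.014 + 2.588Q = 89.659 - 1.195Q → Q* = 9.6868.
Gap = |16.9916 − 9.6868| = 7.3048.

7.305 units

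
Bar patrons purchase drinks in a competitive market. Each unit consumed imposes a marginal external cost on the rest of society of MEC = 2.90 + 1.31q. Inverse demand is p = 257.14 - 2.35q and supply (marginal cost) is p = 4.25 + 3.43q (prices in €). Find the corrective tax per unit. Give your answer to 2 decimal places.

tax = €49.09 per unit

Social marginal benefit = demand − MEC = 254.24 - 3.66q.
Set SMB = MC: 254.24 - 3.66q = 4.25 + 3.43q → q* = 35.2595.
The Pigouvian tax equals MEC at q*: 2.90 + 1.31×35.2595 = 49.0899.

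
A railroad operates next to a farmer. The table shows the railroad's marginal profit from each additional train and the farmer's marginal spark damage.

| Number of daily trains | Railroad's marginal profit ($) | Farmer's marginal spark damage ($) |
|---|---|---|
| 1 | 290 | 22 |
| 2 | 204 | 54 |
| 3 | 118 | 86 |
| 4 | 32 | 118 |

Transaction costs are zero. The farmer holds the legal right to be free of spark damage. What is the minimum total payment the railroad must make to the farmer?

Efficient level: marginal profit ≥ marginal spark damage through level 3, so k* = 3.
With the farmer holding the right, the railroad must at least compensate total damage at k*: 22 + 54 + 86 = 162.

$162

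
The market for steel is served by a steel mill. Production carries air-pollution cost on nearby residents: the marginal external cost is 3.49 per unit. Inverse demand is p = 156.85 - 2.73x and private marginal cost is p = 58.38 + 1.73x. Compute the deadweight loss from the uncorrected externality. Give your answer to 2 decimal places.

DWL = 1.37

Market equilibrium (private): 58.38 + 1.73x = 156.85 - 2.73x → x_m = 22.0785.
Social marginal cost = private MC + MEC = 61.87 + 1.73x.
Set SMC = demand: 61.87 + 1.73x = 156.85 - 2.73x → x* = 21.2960.
Between x* and x_m the wedge SMC − demand runs linearly from 0 to MEC(x_m), so the loss is a triangle.
DWL = ½ × 0.7825 × 3.4900 = 1.3655.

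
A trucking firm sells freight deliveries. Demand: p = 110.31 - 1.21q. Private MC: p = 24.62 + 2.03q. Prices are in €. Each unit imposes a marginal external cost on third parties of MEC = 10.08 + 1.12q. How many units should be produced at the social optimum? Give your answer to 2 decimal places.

q* = 17.34

Social marginal cost = private MC + MEC = 34.70 + 3.15q.
Set SMC = demand: 34.70 + 3.15q = 110.31 - 1.21q → q* = 17.3417.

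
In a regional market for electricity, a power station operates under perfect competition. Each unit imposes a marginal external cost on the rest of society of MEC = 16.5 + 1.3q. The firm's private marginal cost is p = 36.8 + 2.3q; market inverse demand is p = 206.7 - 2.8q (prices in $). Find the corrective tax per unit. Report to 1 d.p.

tax = $47.7 per unit

Social marginal cost = private MC + MEC = 53.3 + 3.6q.
Set SMC = demand: 53.3 + 3.6q = 206.7 - 2.8q → q* = 23.9688.
The Pigouvian tax equals MEC at q*: 16.5 + 1.3×23.9688 = 47.6594.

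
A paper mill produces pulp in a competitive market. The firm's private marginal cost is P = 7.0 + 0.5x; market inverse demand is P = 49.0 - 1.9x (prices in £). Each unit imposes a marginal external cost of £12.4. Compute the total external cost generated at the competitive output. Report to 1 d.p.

£217.0

Market equilibrium (private): 7.0 + 0.5x = 49.0 - 1.9x → x_m = 17.5000.
Total external cost = MEC × x_m = 12.4 × 17.5000 = 217.0000.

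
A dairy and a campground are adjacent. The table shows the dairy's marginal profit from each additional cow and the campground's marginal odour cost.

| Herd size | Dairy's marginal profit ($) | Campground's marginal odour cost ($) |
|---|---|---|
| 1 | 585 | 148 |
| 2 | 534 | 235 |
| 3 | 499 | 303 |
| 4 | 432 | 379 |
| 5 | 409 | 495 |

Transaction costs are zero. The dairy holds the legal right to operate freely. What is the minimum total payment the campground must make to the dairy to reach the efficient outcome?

$409

Left alone the dairy would choose level 5 (marginal profit stays positive).
Efficient level: k* = 4 (marginal profit ≥ marginal odour cost through 4).
The campground must at least cover the dairy's forgone profit from cutting 5→4: 409 = 409.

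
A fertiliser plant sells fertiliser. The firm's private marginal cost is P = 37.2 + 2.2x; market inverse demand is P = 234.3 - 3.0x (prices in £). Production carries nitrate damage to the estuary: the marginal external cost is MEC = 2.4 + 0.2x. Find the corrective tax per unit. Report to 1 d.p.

tax = £9.6 per unit

Social marginal cost = private MC + MEC = 39.6 + 2.4x.
Set SMC = demand: 39.6 + 2.4x = 234.3 - 3.0x → x* = 36.0556.
The Pigouvian tax equals MEC at x*: 2.4 + 0.2×36.0556 = 9.6111.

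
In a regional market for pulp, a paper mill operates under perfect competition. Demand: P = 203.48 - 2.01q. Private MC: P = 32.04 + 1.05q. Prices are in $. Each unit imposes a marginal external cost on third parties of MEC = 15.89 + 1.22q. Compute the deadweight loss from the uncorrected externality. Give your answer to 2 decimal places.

DWL = $829.05

Market equilibrium (private): 32.04 + 1.05q = 203.48 - 2.01q → q_m = 56.0261.
Social marginal cost = private MC + MEC = 47.93 + 2.27q.
Set SMC = demand: 47.93 + 2.27q = 203.48 - 2.01q → q* = 36.3435.
The welfare-loss triangle has base |q_m − q*| and height MEC(q_m) (the vertical gap between SMC and demand is zero at q* and MEC at q_m).
DWL = ½ × 19.6826 × 84.2419 = 829.0498.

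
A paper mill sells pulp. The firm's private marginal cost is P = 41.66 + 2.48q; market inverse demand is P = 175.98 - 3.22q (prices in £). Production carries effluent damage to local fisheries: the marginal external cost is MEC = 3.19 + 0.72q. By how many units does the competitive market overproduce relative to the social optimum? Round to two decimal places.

Market equilibrium (private): 41.66 + 2.48q = 175.98 - 3.22q → q_m = 23.5649.
Social marginal cost = private MC + MEC = 44.85 + 3.20q.
Set SMC = demand: 44.85 + 3.20q = 175.98 - 3.22q → q* = 20.4252.
Gap = |23.5649 − 20.4252| = 3.1397.

3.14 units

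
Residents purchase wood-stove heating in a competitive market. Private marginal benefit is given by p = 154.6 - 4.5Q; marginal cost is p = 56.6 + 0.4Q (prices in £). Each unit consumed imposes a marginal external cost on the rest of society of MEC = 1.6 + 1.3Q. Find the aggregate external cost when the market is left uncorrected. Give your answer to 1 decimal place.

£292.0

Market equilibrium (private): 56.6 + 0.4Q = 154.6 - 4.5Q → Q_m = 20.0000.
Total external cost = ∫₀^{Q_m} (1.6 + 1.3Q) dQ = 1.6×20.0000 + ½×1.3×20.0000² = 292.0000.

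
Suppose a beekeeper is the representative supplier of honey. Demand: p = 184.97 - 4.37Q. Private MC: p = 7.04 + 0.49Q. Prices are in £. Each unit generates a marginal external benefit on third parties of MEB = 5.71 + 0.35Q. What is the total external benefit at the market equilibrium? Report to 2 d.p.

Market equilibrium (private): 7.04 + 0.49Q = 184.97 - 4.37Q → Q_m = 36.6111.
Total external benefit = ∫₀^{Q_m} (5.71 + 0.35Q) dQ = 5.71×36.6111 + ½×0.35×36.6111² = 443.6146.

£443.61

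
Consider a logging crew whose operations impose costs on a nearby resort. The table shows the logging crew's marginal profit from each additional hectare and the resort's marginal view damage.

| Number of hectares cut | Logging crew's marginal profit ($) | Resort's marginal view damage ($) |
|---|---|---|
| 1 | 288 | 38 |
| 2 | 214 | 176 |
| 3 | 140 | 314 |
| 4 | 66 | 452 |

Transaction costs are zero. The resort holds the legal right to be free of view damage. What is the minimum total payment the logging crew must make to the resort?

Efficient level: marginal profit ≥ marginal view damage through level 2, so k* = 2.
With the resort holding the right, the logging crew must at least compensate total damage at k*: 38 + 176 = 214.

$214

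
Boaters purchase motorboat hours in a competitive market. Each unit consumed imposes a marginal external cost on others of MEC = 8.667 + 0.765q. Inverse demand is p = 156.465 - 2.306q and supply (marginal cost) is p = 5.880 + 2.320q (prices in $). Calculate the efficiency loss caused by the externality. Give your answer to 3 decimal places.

DWL = $104.516

Market equilibrium (private): 5.880 + 2.320q = 156.465 - 2.306q → q_m = 32.5519.
Social marginal benefit = demand − MEC = 147.798 - 3.071q.
Set SMB = MC: 147.798 - 3.071q = 5.880 + 2.320q → q* = 26.3250.
The welfare-loss triangle has base |q_m − q*| and height MEC(q_m) (the vertical gap between SMB and MC is zero at q* and MEC at q_m).
DWL = ½ × 6.2269 × 33.5692 = 104.5160.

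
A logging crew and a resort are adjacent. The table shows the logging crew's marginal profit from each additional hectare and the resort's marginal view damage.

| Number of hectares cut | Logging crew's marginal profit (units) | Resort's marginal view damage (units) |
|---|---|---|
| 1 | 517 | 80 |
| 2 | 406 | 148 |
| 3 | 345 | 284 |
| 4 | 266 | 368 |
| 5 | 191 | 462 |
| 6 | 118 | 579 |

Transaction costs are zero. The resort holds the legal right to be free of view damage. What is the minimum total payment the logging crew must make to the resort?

512

Efficient level: marginal profit ≥ marginal view damage through level 3, so k* = 3.
With the resort holding the right, the logging crew must at least compensate total damage at k*: 80 + 148 + 284 = 512.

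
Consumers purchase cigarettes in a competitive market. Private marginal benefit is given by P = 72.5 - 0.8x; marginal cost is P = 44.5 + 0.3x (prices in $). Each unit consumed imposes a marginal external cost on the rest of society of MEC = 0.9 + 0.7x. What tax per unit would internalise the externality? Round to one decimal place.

tax = $11.4 per unit

Social marginal benefit = demand − MEC = 71.6 - 1.5x.
Set SMB = MC: 71.6 - 1.5x = 44.5 + 0.3x → x* = 15.0556.
The Pigouvian tax equals MEC at x*: 0.9 + 0.7×15.0556 = 11.4389.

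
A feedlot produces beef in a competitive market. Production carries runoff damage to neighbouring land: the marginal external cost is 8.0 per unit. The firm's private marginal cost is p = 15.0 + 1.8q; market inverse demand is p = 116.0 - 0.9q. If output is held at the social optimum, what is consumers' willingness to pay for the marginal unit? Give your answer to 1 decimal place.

Social marginal cost = private MC + MEC = 23.0 + 1.8q.
Set SMC = demand: 23.0 + 1.8q = 116.0 - 0.9q → q* = 34.4444.
Consumer price on the demand curve at q*: 116.0 − 0.9×34.4444 = 85.0000.

P = 85.0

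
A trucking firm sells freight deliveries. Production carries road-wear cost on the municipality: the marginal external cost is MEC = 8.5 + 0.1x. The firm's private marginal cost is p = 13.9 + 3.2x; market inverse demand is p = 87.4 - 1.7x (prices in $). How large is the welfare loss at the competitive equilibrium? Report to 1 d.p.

Market equilibrium (private): 13.9 + 3.2x = 87.4 - 1.7x → x_m = 15.0000.
Social marginal cost = private MC + MEC = 22.4 + 3.3x.
Set SMC = demand: 22.4 + 3.3x = 87.4 - 1.7x → x* = 13.0000.
The welfare-loss triangle has base |x_m − x*| and height MEC(x_m) (the vertical gap between SMC and demand is zero at x* and MEC at x_m).
DWL = ½ × 2.0000 × 10.0000 = 10.0000.

DWL = $10.0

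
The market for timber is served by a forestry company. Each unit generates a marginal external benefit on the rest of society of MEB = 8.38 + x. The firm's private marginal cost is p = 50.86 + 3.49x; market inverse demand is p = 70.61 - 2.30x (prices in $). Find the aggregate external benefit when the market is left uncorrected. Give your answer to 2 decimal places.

$34.40

Market equilibrium (private): 50.86 + 3.49x = 70.61 - 2.30x → x_m = 3.4111.
Total external benefit = ∫₀^{x_m} (8.38 + 1.00x) dx = 8.38×3.4111 + ½×1.00×3.4111² = 34.4028.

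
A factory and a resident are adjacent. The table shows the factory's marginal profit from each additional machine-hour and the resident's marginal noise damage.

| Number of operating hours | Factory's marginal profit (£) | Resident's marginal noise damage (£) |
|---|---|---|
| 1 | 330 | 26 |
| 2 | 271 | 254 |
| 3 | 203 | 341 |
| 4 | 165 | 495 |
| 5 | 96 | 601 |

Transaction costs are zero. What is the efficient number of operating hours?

2

Bargaining reaches the level where marginal profit last exceeds marginal noise damage.
That holds through level 2 (271 ≥ 254) but not at 3 (203 < 341).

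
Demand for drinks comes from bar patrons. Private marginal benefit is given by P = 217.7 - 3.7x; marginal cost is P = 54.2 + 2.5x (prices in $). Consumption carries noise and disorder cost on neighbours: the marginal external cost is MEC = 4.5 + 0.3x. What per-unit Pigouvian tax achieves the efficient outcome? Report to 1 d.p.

tax = $11.8 per unit

Social marginal benefit = demand − MEC = 213.2 - 4.0x.
Set SMB = MC: 213.2 - 4.0x = 54.2 + 2.5x → x* = 24.4615.
The Pigouvian tax equals MEC at x*: 4.5 + 0.3×24.4615 = 11.8385.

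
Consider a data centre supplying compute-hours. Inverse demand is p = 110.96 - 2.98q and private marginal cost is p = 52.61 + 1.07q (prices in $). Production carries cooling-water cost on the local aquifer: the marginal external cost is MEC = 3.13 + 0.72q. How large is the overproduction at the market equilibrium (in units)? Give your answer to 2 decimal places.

Market equilibrium (private): 52.61 + 1.07q = 110.96 - 2.98q → q_m = 14.4074.
Social marginal cost = private MC + MEC = 55.74 + 1.79q.
Set SMC = demand: 55.74 + 1.79q = 110.96 - 2.98q → q* = 11.5765.
Gap = |14.4074 − 11.5765| = 2.8309.

2.83 units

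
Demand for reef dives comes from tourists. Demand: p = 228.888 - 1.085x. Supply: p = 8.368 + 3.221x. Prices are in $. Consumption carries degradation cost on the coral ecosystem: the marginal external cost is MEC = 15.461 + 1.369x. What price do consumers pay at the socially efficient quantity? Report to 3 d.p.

P = $189.683

Social marginal benefit = demand − MEC = 213.427 - 2.454x.
Set SMB = MC: 213.427 - 2.454x = 8.368 + 3.221x → x* = 36.1337.
Consumer price on the demand curve at x*: 228.888 − 1.085×36.1337 = 189.6829.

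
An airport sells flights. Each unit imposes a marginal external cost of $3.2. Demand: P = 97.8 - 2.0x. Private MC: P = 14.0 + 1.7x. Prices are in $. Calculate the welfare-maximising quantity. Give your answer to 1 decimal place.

x* = 21.8

Social marginal cost = private MC + MEC = 17.2 + 1.7x.
Set SMC = demand: 17.2 + 1.7x = 97.8 - 2.0x → x* = 21.7838.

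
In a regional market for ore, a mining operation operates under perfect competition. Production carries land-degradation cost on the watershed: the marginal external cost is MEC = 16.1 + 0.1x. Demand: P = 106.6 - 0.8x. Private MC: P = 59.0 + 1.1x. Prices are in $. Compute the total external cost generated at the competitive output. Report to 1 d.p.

$434.7

Market equilibrium (private): 59.0 + 1.1x = 106.6 - 0.8x → x_m = 25.0526.
Total external cost = ∫₀^{x_m} (16.1 + 0.1x) dx = 16.1×25.0526 + ½×0.1×25.0526² = 434.7285.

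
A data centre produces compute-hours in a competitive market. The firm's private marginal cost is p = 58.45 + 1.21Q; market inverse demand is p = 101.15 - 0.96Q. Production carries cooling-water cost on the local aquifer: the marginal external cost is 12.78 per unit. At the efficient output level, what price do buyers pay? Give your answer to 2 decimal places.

P = 87.91

Social marginal cost = private MC + MEC = 71.23 + 1.21Q.
Set SMC = demand: 71.23 + 1.21Q = 101.15 - 0.96Q → Q* = 13.7880.
Consumer price on the demand curve at Q*: 101.15 − 0.96×13.7880 = 87.9135.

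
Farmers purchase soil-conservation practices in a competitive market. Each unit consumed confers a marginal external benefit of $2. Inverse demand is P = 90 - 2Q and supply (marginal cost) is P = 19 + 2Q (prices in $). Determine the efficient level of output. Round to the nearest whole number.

Q* = 18

Social marginal benefit = demand + MEB = 92 - 2Q.
Set SMB = MC: 92 - 2Q = 19 + 2Q → Q* = 18.2500.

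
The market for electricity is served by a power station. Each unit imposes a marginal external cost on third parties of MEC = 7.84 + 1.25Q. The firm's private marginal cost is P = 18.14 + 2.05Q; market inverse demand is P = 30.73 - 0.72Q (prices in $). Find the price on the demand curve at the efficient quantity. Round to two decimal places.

P = $29.88

Social marginal cost = private MC + MEC = 25.98 + 3.30Q.
Set SMC = demand: 25.98 + 3.30Q = 30.73 - 0.72Q → Q* = 1.1816.
Consumer price on the demand curve at Q*: 30.73 − 0.72×1.1816 = 29.8792.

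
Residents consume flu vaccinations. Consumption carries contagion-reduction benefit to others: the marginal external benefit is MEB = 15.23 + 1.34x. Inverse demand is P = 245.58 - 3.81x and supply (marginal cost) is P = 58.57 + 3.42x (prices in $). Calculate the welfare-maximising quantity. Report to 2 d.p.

Social marginal benefit = demand + MEB = 260.81 - 2.47x.
Set SMB = MC: 260.81 - 2.47x = 58.57 + 3.42x → x* = 34.3362.

x* = 34.34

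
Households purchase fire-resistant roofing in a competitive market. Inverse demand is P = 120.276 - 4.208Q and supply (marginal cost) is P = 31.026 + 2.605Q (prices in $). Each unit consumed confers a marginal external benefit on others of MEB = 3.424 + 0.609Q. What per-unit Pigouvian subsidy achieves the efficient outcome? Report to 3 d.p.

subsidy = $12.521 per unit

Social marginal benefit = demand + MEB = 123.700 - 3.599Q.
Set SMB = MC: 123.700 - 3.599Q = 31.026 + 2.605Q → Q* = 14.9378.
The Pigouvian subsidy equals MEB at Q*: 3.424 + 0.609×14.9378 = 12.5211.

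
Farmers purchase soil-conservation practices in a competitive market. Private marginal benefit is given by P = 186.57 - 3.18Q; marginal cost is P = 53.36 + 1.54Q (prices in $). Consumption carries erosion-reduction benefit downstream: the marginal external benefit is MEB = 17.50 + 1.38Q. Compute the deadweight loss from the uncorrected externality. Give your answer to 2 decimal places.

Market equilibrium (private): 53.36 + 1.54Q = 186.57 - 3.18Q → Q_m = 28.2225.
Social marginal benefit = demand + MEB = 204.07 - 1.80Q.
Set SMB = MC: 204.07 - 1.80Q = 53.36 + 1.54Q → Q* = 45.1228.
Between Q* and Q_m the wedge SMB − MC runs linearly from 0 to MEB(Q_m), so the loss is a triangle.
DWL = ½ × 16.9003 × 56.4470 = 476.9856.

DWL = $476.99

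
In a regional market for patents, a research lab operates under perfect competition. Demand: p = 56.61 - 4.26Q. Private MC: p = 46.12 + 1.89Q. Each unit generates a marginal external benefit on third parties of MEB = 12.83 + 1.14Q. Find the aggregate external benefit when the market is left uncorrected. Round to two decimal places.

23.54

Market equilibrium (private): 46.12 + 1.89Q = 56.61 - 4.26Q → Q_m = 1.7057.
Total external benefit = ∫₀^{Q_m} (12.83 + 1.14Q) dQ = 12.83×1.7057 + ½×1.14×1.7057² = 23.5425.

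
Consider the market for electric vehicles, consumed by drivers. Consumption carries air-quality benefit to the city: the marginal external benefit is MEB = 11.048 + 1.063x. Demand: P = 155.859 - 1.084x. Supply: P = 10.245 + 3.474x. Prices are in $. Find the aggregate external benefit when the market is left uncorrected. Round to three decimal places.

Market equilibrium (private): 10.245 + 3.474x = 155.859 - 1.084x → x_m = 31.9469.
Total external benefit = ∫₀^{x_m} (11.048 + 1.063x) dx = 11.048×31.9469 + ½×1.063×31.9469² = 895.4006.

$895.401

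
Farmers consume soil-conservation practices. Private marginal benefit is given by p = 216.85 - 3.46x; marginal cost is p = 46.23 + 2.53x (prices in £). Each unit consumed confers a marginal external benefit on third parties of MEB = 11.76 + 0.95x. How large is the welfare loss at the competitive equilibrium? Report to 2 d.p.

Market equilibrium (private): 46.23 + 2.53x = 216.85 - 3.46x → x_m = 28.4841.
Social marginal benefit = demand + MEB = 228.61 - 2.51x.
Set SMB = MC: 228.61 - 2.51x = 46.23 + 2.53x → x* = 36.1865.
The loss is the area between SMB and MC from x* to x_m; with linear curves that's a triangle of height MEB(x_m).
DWL = ½ × 7.7024 × 38.8199 = 149.5032.

DWL = £149.50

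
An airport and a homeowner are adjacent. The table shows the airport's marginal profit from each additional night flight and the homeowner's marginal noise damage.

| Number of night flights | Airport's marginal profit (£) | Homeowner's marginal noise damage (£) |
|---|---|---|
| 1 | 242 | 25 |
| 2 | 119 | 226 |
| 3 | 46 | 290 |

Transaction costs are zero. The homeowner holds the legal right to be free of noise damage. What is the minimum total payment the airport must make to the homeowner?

£25

Efficient level: marginal profit ≥ marginal noise damage through level 1, so k* = 1.
With the homeowner holding the right, the airport must at least compensate total damage at k*: 25 = 25.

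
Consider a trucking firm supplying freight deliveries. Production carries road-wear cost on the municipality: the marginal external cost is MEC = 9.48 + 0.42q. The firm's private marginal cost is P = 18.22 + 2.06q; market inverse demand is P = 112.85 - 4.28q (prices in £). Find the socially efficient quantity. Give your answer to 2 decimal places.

Social marginal cost = private MC + MEC = 27.70 + 2.48q.
Set SMC = demand: 27.70 + 2.48q = 112.85 - 4.28q → q* = 12.5962.

q* = 12.60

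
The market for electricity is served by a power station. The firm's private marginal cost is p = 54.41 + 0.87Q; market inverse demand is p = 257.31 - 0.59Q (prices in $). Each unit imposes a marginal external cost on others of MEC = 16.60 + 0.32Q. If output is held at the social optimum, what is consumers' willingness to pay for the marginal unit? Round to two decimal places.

P = $195.56

Social marginal cost = private MC + MEC = 71.01 + 1.19Q.
Set SMC = demand: 71.01 + 1.19Q = 257.31 - 0.59Q → Q* = 104.6629.
Consumer price on the demand curve at Q*: 257.31 − 0.59×104.6629 = 195.5589.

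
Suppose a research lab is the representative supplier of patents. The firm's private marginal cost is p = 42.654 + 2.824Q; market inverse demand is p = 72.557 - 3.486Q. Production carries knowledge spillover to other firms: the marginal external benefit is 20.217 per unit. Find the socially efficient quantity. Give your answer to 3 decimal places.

Social marginal cost = private MC − MEB = 22.437 + 2.824Q.
Set SMC = demand: 22.437 + 2.824Q = 72.557 - 3.486Q → Q* = 7.9429.

Q* = 7.943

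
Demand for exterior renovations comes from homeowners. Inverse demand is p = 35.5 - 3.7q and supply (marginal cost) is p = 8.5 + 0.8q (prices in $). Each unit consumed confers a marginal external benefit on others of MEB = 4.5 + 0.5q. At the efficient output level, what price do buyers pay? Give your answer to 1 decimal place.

P = $6.4

Social marginal benefit = demand + MEB = 40.0 - 3.2q.
Set SMB = MC: 40.0 - 3.2q = 8.5 + 0.8q → q* = 7.8750.
Consumer price on the demand curve at q*: 35.5 − 3.7×7.8750 = 6.3625.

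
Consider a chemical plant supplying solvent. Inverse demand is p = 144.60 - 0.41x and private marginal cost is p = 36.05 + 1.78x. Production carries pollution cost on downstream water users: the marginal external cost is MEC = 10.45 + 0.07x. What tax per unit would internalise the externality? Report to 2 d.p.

tax = 13.49 per unit

Social marginal cost = private MC + MEC = 46.50 + 1.85x.
Set SMC = demand: 46.50 + 1.85x = 144.60 - 0.41x → x* = 43.4071.
The Pigouvian tax equals MEC at x*: 10.45 + 0.07×43.4071 = 13.4885.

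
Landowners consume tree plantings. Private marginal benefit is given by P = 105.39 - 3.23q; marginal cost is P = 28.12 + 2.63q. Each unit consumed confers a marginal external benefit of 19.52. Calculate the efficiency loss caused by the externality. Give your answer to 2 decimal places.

DWL = 32.51

Market equilibrium (private): 28.12 + 2.63q = 105.39 - 3.23q → q_m = 13.1860.
Social marginal benefit = demand + MEB = 124.91 - 3.23q.
Set SMB = MC: 124.91 - 3.23q = 28.12 + 2.63q → q* = 16.5171.
Between q* and q_m the wedge SMB − MC runs linearly from 0 to MEB(q_m), so the loss is a triangle.
DWL = ½ × 3.3311 × 19.5200 = 32.5115.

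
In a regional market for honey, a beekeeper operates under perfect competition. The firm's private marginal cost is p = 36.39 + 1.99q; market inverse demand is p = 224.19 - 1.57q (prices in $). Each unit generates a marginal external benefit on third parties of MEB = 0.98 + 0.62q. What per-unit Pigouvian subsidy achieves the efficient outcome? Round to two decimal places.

subsidy = $40.79 per unit

Social marginal cost = private MC − MEB = 35.41 + 1.37q.
Set SMC = demand: 35.41 + 1.37q = 224.19 - 1.57q → q* = 64.2109.
The Pigouvian subsidy equals MEB at q*: 0.98 + 0.62×64.2109 = 40.7908.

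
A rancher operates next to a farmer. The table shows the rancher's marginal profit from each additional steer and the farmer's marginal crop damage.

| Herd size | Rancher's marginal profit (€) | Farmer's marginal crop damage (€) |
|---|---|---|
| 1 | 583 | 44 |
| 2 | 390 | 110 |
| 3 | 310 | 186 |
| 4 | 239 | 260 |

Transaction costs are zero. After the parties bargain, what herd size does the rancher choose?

Bargaining reaches the level where marginal profit last exceeds marginal crop damage.
That holds through level 3 (310 ≥ 186) but not at 4 (239 < 260).

3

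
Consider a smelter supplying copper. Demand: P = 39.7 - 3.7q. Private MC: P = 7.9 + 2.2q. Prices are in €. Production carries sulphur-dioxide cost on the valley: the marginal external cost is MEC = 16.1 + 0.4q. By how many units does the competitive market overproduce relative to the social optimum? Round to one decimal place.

Market equilibrium (private): 7.9 + 2.2q = 39.7 - 3.7q → q_m = 5.3898.
Social marginal cost = private MC + MEC = 24.0 + 2.6q.
Set SMC = demand: 24.0 + 2.6q = 39.7 - 3.7q → q* = 2.4921.
Gap = |5.3898 − 2.4921| = 2.8977.

2.9 units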